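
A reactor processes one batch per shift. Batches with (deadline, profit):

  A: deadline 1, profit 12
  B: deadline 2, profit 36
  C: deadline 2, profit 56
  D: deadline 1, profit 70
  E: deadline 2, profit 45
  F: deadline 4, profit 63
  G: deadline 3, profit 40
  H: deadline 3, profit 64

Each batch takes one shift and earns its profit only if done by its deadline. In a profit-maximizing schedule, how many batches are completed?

By profit: D(d1,70), H(d3,64), F(d4,63), C(d2,56), E(d2,45), G(d3,40), B(d2,36), A(d1,12)
D→slot 1; H→slot 3; F→slot 4; C→slot 2; E skipped; G skipped; B skipped; A skipped.
4 of 8 scheduled.

4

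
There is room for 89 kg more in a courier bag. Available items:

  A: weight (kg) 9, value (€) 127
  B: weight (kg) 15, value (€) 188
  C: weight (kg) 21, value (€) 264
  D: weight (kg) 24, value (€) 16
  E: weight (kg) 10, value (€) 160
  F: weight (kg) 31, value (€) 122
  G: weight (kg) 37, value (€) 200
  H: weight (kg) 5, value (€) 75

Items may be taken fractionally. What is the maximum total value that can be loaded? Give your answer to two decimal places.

Sort by value per unit weight and fill in that order.
Ratios (sorted): E 16.00, H 15.00, A 14.11, C 12.57, B 12.53, G 5.41, F 3.94, D 0.67
take E (10 @ 160); take H (5 @ 75); take A (9 @ 127); take C (21 @ 264); take B (15 @ 188); take 29/37 of G → 156.76. Capacity used 89/89.
Total value = 970.76

970.76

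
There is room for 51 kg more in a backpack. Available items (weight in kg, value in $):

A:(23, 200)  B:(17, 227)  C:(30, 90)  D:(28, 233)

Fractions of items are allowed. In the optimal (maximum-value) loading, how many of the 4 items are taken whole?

Sort by value per unit weight and fill in that order.
Ratios (sorted): B 13.35, A 8.70, D 8.32, C 3.00
take B (17 @ 227); take A (23 @ 200); take 11/28 of D → 91.54. Capacity used 51/51.
2 item(s) taken whole; one partial (take 11/28 of D).

2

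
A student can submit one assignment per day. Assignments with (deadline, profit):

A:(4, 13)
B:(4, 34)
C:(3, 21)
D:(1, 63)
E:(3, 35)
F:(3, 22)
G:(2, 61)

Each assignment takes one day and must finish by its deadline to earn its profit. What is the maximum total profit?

193

Take jobs in profit order; each goes to the latest open slot no later than its deadline.
Profit order: D=63 G=61 E=35 B=34 F=22 C=21 A=13
Assign: D→slot 1, G→slot 2, E→slot 3, B→slot 4, F skipped, C skipped, A skipped.
Slots: [1:D] [2:G] [3:E] [4:B]
Profit = 63 + 61 + 35 + 34 = 193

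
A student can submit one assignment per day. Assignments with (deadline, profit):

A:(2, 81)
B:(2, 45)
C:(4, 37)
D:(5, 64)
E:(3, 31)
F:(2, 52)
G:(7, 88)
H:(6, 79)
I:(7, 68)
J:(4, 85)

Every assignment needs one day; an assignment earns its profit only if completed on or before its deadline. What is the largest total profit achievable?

By profit: G(d7,88), J(d4,85), A(d2,81), H(d6,79), I(d7,68), D(d5,64), F(d2,52), B(d2,45), C(d4,37), E(d3,31)
G→slot 7; J→slot 4; A→slot 2; H→slot 6; I→slot 5; D→slot 3; F→slot 1; B skipped; C skipped; E skipped.
Profit = 52 + 81 + 64 + 85 + 68 + 79 + 88 = 517

517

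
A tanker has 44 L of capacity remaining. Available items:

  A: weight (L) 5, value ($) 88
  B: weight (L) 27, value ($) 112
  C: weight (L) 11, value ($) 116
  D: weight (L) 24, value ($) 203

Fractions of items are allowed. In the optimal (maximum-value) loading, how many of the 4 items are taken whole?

Greedy by value/weight ratio, highest first.
Order: A (88/5=17.60) > C (116/11=10.55) > D (203/24=8.46) > B (112/27=4.15)
Fill: take A (5 @ 88) → take C (11 @ 116) → take D (24 @ 203) → take 4/27 of B → 16.59; 44/44 used.
3 item(s) taken whole; one partial (take 4/27 of B).

3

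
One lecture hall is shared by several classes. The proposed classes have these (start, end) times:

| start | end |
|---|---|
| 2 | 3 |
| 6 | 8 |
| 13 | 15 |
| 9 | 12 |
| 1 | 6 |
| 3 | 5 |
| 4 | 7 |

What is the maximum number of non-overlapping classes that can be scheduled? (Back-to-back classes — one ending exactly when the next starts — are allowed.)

By end time: (2,3), (3,5), (1,6), (4,7), (6,8), (9,12), (13,15).
Pick (2,3); next start ≥ 3 → (3,5); next start ≥ 5 → (6,8); next start ≥ 8 → (9,12); next start ≥ 12 → (13,15).
Selected 5 classes.

5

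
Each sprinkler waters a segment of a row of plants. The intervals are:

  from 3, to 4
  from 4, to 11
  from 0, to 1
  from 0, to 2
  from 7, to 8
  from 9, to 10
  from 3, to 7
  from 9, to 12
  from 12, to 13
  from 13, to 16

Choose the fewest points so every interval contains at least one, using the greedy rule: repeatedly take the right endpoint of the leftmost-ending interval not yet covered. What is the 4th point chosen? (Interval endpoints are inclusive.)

10

Sort by right endpoint; whenever an interval is uncovered, place a point at its right end.
Sorted: [0,1] [0,2] [3,4] [3,7] [7,8] [9,10] [4,11] [9,12] [12,13] [13,16]
{[0,1],[0,2]} hit by 1; {[3,4],[3,7]} hit by 4; {[7,8]} hit by 8; {[9,10],[4,11],[9,12]} hit by 10; {[12,13],[13,16]} hit by 13.
Points: 1, 4, 8, 10, 13 (5 total).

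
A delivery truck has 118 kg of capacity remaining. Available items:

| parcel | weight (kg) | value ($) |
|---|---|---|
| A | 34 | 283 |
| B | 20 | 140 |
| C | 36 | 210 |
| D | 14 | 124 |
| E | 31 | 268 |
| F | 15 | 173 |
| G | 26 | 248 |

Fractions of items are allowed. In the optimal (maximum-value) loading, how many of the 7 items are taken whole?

Sort by value per unit weight and fill in that order.
Ratios (sorted): F 11.53, G 9.54, D 8.86, E 8.65, A 8.32, B 7.00, C 5.83
take F (15 @ 173); take G (26 @ 248); take D (14 @ 124); take E (31 @ 268); take 32/34 of A → 266.35. Capacity used 118/118.
4 item(s) taken whole; one partial (take 32/34 of A).

4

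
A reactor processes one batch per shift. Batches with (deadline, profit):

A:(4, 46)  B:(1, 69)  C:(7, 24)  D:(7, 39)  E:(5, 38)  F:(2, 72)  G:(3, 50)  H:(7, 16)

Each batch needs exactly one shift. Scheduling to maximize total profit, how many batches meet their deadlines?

7

Take jobs in profit order; each goes to the latest open slot no later than its deadline.
Profit order: F=72 B=69 G=50 A=46 D=39 E=38 C=24 H=16
Assign: F→slot 2, B→slot 1, G→slot 3, A→slot 4, D→slot 7, E→slot 5, C→slot 6, H skipped.
Slots: [1:B] [2:F] [3:G] [4:A] [5:E] [6:C] [7:D]
7 of 8 scheduled.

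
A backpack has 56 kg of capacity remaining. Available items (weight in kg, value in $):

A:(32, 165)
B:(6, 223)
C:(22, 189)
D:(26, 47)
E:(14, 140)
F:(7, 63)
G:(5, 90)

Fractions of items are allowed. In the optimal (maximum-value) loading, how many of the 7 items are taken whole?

5

Order: B (223/6=37.17) > G (90/5=18.00) > E (140/14=10.00) > F (63/7=9.00) > C (189/22=8.59) > A (165/32=5.16) > D (47/26=1.81)
Fill: take B (6 @ 223) → take G (5 @ 90) → take E (14 @ 140) → take F (7 @ 63) → take C (22 @ 189) → take 2/32 of A → 10.31; 56/56 used.
5 item(s) taken whole; one partial (take 2/32 of A).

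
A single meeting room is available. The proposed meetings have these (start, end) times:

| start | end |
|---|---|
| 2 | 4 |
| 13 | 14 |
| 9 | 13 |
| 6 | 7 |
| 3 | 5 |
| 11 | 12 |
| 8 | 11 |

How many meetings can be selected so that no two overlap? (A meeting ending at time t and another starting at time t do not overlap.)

Order by finish time; keep every interval that doesn't clash with the previous kept one.
Sorted by end: (2,4)  (3,5)  (6,7)  (8,11)  (11,12)  (9,13)  (13,14)
take (2,4); skip (3,5); take (6,7); take (8,11); take (11,12); take (13,14).
Selected 5 meetings.

5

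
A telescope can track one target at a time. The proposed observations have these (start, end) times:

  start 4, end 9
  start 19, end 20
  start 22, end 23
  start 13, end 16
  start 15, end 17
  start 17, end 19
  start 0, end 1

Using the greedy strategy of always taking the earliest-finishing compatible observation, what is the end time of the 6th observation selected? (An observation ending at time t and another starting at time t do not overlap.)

23

By end time: (0,1), (4,9), (13,16), (15,17), (17,19), (19,20), (22,23).
Pick (0,1); next start ≥ 1 → (4,9); next start ≥ 9 → (13,16); next start ≥ 16 → (17,19); next start ≥ 19 → (19,20); next start ≥ 20 → (22,23).
Selected: (0,1) (4,9) (13,16) (17,19) (19,20) (22,23)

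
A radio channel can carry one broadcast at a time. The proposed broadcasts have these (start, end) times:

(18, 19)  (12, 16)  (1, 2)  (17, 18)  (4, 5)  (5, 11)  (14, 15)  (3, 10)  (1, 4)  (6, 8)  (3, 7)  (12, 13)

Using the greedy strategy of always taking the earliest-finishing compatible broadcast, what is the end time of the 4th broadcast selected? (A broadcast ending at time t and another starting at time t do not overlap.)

Order by finish time; keep every interval that doesn't clash with the previous kept one.
Sorted by end: (1,2)  (1,4)  (4,5)  (3,7)  (6,8)  (3,10)  (5,11)  (12,13)  (14,15)  (12,16)  (17,18)  (18,19)
take (1,2); skip (1,4); take (4,5); take (6,8); skip (3,10); take (12,13); take (14,15); take (17,18); take (18,19).
Selected: (1,2) (4,5) (6,8) (12,13) (14,15) (17,18) (18,19)

13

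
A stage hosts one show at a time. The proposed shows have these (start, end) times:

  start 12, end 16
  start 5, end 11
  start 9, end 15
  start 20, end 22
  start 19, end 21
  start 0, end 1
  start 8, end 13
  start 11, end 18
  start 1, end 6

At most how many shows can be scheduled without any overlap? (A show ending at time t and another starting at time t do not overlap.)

4

Sort by end time and greedily take each interval whose start is ≥ the last chosen end.
Sorted by end: (0,1)  (1,6)  (5,11)  (8,13)  (9,15)  (12,16)  (11,18)  (19,21)  (20,22)
take (0,1); take (1,6); take (8,13); take (19,21).
Selected 4 shows.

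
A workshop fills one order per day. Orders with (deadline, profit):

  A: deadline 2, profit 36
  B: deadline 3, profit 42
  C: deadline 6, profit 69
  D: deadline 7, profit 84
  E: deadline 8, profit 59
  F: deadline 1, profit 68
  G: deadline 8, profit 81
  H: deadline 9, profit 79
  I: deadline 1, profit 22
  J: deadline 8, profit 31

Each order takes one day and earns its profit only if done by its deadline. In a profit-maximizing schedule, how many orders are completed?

Sort by profit descending; place each in the latest free slot ≤ its deadline.
By profit: D(d7,84), G(d8,81), H(d9,79), C(d6,69), F(d1,68), E(d8,59), B(d3,42), A(d2,36), J(d8,31), I(d1,22)
D→slot 7; G→slot 8; H→slot 9; C→slot 6; F→slot 1; E→slot 5; B→slot 3; A→slot 2; J→slot 4; I skipped.
9 of 10 scheduled.

9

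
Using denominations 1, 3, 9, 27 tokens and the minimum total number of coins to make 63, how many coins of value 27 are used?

Greedy: take as many of the largest coin as possible, then repeat with the remainder.
63 − 2×27→9 − 1×9→0
Count of 27: 2

2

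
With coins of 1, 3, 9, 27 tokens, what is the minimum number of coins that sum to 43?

43 − 1×27→16 − 1×9→7 − 2×3→1 − 1×1→0
Total coins = 1 + 1 + 2 + 1 = 5

5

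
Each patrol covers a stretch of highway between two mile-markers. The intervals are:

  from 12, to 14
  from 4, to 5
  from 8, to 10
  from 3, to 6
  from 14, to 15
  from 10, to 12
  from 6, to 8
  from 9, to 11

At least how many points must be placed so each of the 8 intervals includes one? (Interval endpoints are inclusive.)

Sort by right endpoint; whenever an interval is uncovered, place a point at its right end.
By right end: [4,5]  [3,6]  [6,8]  [8,10]  [9,11]  [10,12]  [12,14]  [14,15]
[4,5] uncovered → point at 5; [6,8] uncovered → point at 8; [9,11] uncovered → point at 11; [12,14] uncovered → point at 14.
Points: 5, 8, 11, 14 (4 total).

4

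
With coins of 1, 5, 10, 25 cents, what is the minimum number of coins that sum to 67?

67 = 2×25 + 1×10 + 1×5 + 2×1
Total coins = 2 + 1 + 1 + 2 = 6

6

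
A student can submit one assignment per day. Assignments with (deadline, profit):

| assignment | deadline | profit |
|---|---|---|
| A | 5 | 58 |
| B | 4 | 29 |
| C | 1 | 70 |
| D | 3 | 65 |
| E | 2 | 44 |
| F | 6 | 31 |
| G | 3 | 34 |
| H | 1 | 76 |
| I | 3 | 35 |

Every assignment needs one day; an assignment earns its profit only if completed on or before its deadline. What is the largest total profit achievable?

303

Sort by profit descending; place each in the latest free slot ≤ its deadline.
Profit order: H=76 C=70 D=65 A=58 E=44 I=35 G=34 F=31 B=29
Assign: H→slot 1, C skipped, D→slot 3, A→slot 5, E→slot 2, I skipped, G skipped, F→slot 6, B→slot 4.
Slots: [1:H] [2:E] [3:D] [4:B] [5:A] [6:F]
Profit = 76 + 44 + 65 + 29 + 58 + 31 = 303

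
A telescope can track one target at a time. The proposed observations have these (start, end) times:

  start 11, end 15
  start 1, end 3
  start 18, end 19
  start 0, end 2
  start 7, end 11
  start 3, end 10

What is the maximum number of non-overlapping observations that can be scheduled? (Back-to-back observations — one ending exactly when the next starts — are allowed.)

Sorted by end: (0,2)  (1,3)  (3,10)  (7,11)  (11,15)  (18,19)
take (0,2); take (3,10); take (11,15); take (18,19).
Selected 4 observations.

4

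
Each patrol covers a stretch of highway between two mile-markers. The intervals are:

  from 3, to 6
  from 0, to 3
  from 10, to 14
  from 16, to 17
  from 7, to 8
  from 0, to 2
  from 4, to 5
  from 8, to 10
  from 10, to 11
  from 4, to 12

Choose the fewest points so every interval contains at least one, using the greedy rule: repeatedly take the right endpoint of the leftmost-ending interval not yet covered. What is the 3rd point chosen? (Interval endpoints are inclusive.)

8

Sorted: [0,2] [0,3] [4,5] [3,6] [7,8] [8,10] [10,11] [4,12] [10,14] [16,17]
{[0,2],[0,3]} hit by 2; {[4,5],[3,6]} hit by 5; {[7,8],[8,10]} hit by 8; {[10,11],[4,12],[10,14]} hit by 11; {[16,17]} hit by 17.
Points: 2, 5, 8, 11, 17 (5 total).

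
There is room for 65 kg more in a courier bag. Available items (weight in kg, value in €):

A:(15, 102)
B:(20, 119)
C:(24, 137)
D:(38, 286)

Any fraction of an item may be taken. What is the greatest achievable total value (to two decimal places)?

459.40

Greedy by value/weight ratio, highest first.
Ratios (sorted): D 7.53, A 6.80, B 5.95, C 5.71
take D (38 @ 286); take A (15 @ 102); take 12/20 of B → 71.40. Capacity used 65/65.
Total value = 459.40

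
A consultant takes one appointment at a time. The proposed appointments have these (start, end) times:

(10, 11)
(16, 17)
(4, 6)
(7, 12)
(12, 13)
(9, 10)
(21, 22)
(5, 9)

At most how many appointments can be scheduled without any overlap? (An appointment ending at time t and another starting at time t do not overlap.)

By end time: (4,6), (5,9), (9,10), (10,11), (7,12), (12,13), (16,17), (21,22).
Pick (4,6); next start ≥ 6 → (9,10); next start ≥ 10 → (10,11); next start ≥ 11 → (12,13); next start ≥ 13 → (16,17); next start ≥ 17 → (21,22).
Selected 6 appointments.

6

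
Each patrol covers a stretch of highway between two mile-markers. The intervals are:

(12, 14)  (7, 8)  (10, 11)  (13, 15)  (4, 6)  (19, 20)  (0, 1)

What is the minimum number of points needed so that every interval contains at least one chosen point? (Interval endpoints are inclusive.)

6

Process intervals by earliest right end; each time one isn't hit yet, stab at its right endpoint.
By right end: [0,1]  [4,6]  [7,8]  [10,11]  [12,14]  [13,15]  [19,20]
[0,1] uncovered → point at 1; [4,6] uncovered → point at 6; [7,8] uncovered → point at 8; [10,11] uncovered → point at 11; [12,14] uncovered → point at 14; [19,20] uncovered → point at 20.
Points: 1, 6, 8, 11, 14, 20 (6 total).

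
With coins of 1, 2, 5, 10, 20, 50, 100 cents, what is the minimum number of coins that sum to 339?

8

339 − 3×100→39 − 1×20→19 − 1×10→9 − 1×5→4 − 2×2→0
Total coins = 3 + 1 + 1 + 1 + 2 = 8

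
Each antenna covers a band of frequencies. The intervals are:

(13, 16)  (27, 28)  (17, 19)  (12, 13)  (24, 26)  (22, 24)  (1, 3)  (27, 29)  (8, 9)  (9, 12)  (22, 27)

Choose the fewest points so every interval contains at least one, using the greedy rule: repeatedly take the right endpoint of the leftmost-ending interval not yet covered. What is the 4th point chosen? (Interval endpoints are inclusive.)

Process intervals by earliest right end; each time one isn't hit yet, stab at its right endpoint.
Sorted: [1,3] [8,9] [9,12] [12,13] [13,16] [17,19] [22,24] [24,26] [22,27] [27,28] [27,29]
{[1,3]} hit by 3; {[8,9],[9,12]} hit by 9; {[12,13],[13,16]} hit by 13; {[17,19]} hit by 19; {[22,24],[24,26],[22,27]} hit by 24; {[27,28],[27,29]} hit by 28.
Points: 3, 9, 13, 19, 24, 28 (6 total).

19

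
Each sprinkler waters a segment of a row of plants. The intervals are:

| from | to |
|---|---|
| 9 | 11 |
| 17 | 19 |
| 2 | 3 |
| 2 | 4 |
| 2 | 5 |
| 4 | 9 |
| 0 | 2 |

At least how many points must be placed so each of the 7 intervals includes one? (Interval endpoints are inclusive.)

Sort by right endpoint; whenever an interval is uncovered, place a point at its right end.
Sorted: [0,2] [2,3] [2,4] [2,5] [4,9] [9,11] [17,19]
{[0,2],[2,3],[2,4],[2,5]} hit by 2; {[4,9],[9,11]} hit by 9; {[17,19]} hit by 19.
Points: 2, 9, 19 (3 total).

3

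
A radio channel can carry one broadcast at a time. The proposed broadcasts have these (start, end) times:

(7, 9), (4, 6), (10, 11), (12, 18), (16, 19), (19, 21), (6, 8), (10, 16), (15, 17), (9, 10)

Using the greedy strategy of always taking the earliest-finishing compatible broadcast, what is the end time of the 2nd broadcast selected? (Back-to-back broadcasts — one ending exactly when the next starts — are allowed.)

8

Greedy by earliest finish: after sorting by end time, pick each interval compatible with the last pick.
Sorted by end: (4,6)  (6,8)  (7,9)  (9,10)  (10,11)  (10,16)  (15,17)  (12,18)  (16,19)  (19,21)
take (4,6); take (6,8); take (9,10); take (10,11); take (15,17); skip (12,18); take (19,21).
Selected: (4,6) (6,8) (9,10) (10,11) (15,17) (19,21)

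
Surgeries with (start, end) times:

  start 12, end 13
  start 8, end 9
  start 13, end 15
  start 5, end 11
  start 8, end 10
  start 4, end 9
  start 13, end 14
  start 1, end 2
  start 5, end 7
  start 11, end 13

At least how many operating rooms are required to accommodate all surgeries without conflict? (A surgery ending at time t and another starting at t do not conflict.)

starts: [1, 4, 5, 5, 8, 8, 11, 12, 13, 13]
ends:   [2, 7, 9, 9, 10, 11, 13, 13, 14, 15]
s1→1 e2→0 s4→1 s5→2 s5→3 e7→2 s8→3 s8→4  — peak 4.

4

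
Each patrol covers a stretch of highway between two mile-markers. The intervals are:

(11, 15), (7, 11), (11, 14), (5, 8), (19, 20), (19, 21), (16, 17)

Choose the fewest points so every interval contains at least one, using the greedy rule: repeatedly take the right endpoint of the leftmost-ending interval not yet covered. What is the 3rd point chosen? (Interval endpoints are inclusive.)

Process intervals by earliest right end; each time one isn't hit yet, stab at its right endpoint.
By right end: [5,8]  [7,11]  [11,14]  [11,15]  [16,17]  [19,20]  [19,21]
[5,8] uncovered → point at 8; [11,14] uncovered → point at 14; [16,17] uncovered → point at 17; [19,20] uncovered → point at 20.
Points: 8, 14, 17, 20 (4 total).

17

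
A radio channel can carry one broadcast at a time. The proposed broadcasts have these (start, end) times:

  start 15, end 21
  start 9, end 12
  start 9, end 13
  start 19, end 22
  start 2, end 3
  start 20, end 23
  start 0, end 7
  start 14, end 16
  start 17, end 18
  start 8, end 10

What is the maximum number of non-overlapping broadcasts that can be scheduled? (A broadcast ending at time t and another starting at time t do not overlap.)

Greedy by earliest finish: after sorting by end time, pick each interval compatible with the last pick.
By end time: (2,3), (0,7), (8,10), (9,12), (9,13), (14,16), (17,18), (15,21), (19,22), (20,23).
Pick (2,3); next start ≥ 3 → (8,10); next start ≥ 10 → (14,16); next start ≥ 16 → (17,18); next start ≥ 18 → (19,22).
Selected 5 broadcasts.

5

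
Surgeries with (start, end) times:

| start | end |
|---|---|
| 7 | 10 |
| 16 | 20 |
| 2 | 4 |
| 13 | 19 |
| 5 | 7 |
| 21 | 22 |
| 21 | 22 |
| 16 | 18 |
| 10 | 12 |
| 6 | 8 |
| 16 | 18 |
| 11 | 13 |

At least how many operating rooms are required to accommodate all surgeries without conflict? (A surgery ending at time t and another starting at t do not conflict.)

4

Events (time:±→running): 2:+→1 4:-→0 5:+→1 6:+→2 7:-→1 7:+→2 8:-→1 10:-→0 10:+→1 11:+→2 12:-→1 13:-→0 13:+→1 16:+→2 16:+→3 16:+→4 … peak 4.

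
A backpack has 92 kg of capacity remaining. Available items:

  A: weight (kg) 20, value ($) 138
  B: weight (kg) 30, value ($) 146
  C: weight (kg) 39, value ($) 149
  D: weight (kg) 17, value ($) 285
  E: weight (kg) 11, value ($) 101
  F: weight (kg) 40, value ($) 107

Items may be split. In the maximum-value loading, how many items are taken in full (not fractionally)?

4

Sort by value per unit weight and fill in that order.
Ratios (sorted): D 16.76, E 9.18, A 6.90, B 4.87, C 3.82, F 2.67
take D (17 @ 285); take E (11 @ 101); take A (20 @ 138); take B (30 @ 146); take 14/39 of C → 53.49. Capacity used 92/92.
4 item(s) taken whole; one partial (take 14/39 of C).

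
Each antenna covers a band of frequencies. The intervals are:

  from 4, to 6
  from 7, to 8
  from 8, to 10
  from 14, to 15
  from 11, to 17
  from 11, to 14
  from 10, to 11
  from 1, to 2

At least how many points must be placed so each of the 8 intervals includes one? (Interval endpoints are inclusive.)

Sort by right endpoint; whenever an interval is uncovered, place a point at its right end.
By right end: [1,2]  [4,6]  [7,8]  [8,10]  [10,11]  [11,14]  [14,15]  [11,17]
[1,2] uncovered → point at 2; [4,6] uncovered → point at 6; [7,8] uncovered → point at 8; [10,11] uncovered → point at 11; [14,15] uncovered → point at 15.
Points: 2, 6, 8, 11, 15 (5 total).

5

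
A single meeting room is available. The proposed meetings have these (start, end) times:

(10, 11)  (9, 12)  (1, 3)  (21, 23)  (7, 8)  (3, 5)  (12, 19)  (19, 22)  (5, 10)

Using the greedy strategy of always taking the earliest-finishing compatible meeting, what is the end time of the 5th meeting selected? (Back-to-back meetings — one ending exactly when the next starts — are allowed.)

Sort by end time and greedily take each interval whose start is ≥ the last chosen end.
Sorted by end: (1,3)  (3,5)  (7,8)  (5,10)  (10,11)  (9,12)  (12,19)  (19,22)  (21,23)
take (1,3); take (3,5); take (7,8); skip (5,10); take (10,11); take (12,19); take (19,22).
Selected: (1,3) (3,5) (7,8) (10,11) (12,19) (19,22)

19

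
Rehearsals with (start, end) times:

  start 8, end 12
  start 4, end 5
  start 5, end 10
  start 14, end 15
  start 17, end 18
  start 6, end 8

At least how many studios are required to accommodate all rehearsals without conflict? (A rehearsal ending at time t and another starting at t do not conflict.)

2

Count concurrent intervals with a sweep; the peak is the room count.
Events (time:±→running): 4:+→1 5:-→0 5:+→1 6:+→2 … peak 2.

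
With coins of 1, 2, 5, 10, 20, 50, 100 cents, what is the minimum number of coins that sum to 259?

Greedy: take as many of the largest coin as possible, then repeat with the remainder.
259 − 2×100→59 − 1×50→9 − 1×5→4 − 2×2→0
Total coins = 2 + 1 + 1 + 2 = 6

6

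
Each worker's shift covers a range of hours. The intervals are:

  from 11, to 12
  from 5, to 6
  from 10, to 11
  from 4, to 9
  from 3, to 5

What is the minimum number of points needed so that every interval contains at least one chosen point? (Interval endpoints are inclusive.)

2

Process intervals by earliest right end; each time one isn't hit yet, stab at its right endpoint.
By right end: [3,5]  [5,6]  [4,9]  [10,11]  [11,12]
[3,5] uncovered → point at 5; [10,11] uncovered → point at 11.
Points: 5, 11 (2 total).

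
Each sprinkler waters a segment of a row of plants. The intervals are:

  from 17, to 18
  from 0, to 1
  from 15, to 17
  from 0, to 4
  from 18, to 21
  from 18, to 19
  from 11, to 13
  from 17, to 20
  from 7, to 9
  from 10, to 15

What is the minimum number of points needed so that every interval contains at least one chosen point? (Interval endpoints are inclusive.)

5

By right end: [0,1]  [0,4]  [7,9]  [11,13]  [10,15]  [15,17]  [17,18]  [18,19]  [17,20]  [18,21]
[0,1] uncovered → point at 1; [7,9] uncovered → point at 9; [11,13] uncovered → point at 13; [15,17] uncovered → point at 17; [18,19] uncovered → point at 19.
Points: 1, 9, 13, 17, 19 (5 total).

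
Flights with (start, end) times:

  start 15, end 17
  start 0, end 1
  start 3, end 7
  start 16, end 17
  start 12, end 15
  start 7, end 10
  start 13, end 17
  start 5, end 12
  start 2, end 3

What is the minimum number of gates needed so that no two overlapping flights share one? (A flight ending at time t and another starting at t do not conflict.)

3

Count concurrent intervals with a sweep; the peak is the room count.
starts: [0, 2, 3, 5, 7, 12, 13, 15, 16]
ends:   [1, 3, 7, 10, 12, 15, 17, 17, 17]
s0→1 e1→0 s2→1 e3→0 s3→1 s5→2 e7→1 s7→2 e10→1 e12→0 s12→1 s13→2 e15→1 s15→2 s16→3  — peak 3.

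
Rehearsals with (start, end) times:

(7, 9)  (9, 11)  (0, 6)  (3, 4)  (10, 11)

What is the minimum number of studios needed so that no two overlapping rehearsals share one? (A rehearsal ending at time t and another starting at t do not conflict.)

2

Count concurrent intervals with a sweep; the peak is the room count.
Events (time:±→running): 0:+→1 3:+→2 … peak 2.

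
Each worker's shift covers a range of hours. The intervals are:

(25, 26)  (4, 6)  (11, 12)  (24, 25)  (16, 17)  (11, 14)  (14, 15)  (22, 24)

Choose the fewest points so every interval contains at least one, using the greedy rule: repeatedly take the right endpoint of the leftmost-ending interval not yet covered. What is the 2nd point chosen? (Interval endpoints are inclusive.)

Sort by right endpoint; whenever an interval is uncovered, place a point at its right end.
Sorted: [4,6] [11,12] [11,14] [14,15] [16,17] [22,24] [24,25] [25,26]
{[4,6]} hit by 6; {[11,12],[11,14]} hit by 12; {[14,15]} hit by 15; {[16,17]} hit by 17; {[22,24],[24,25]} hit by 24; {[25,26]} hit by 26.
Points: 6, 12, 15, 17, 24, 26 (6 total).

12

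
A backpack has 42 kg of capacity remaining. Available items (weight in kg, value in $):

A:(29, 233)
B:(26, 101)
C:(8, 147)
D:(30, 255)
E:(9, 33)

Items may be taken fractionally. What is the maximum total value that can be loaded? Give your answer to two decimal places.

Order: C (147/8=18.38) > D (255/30=8.50) > A (233/29=8.03) > B (101/26=3.88) > E (33/9=3.67)
Fill: take C (8 @ 147) → take D (30 @ 255) → take 4/29 of A → 32.14; 42/42 used.
Total value = 434.14

434.14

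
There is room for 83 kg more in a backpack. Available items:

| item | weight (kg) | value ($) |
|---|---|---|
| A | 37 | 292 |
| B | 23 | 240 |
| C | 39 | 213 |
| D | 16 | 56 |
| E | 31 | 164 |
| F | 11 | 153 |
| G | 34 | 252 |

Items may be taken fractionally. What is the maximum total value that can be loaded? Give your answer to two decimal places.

773.94

Greedy by value/weight ratio, highest first.
Order: F (153/11=13.91) > B (240/23=10.43) > A (292/37=7.89) > G (252/34=7.41) > C (213/39=5.46) > E (164/31=5.29) > D (56/16=3.50)
Fill: take F (11 @ 153) → take B (23 @ 240) → take A (37 @ 292) → take 12/34 of G → 88.94; 83/83 used.
Total value = 773.94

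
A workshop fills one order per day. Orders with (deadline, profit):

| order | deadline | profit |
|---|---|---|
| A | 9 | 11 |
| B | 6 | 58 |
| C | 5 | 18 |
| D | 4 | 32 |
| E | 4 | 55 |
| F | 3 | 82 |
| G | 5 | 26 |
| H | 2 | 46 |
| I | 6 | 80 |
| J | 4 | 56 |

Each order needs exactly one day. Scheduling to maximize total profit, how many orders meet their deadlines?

By profit: F(d3,82), I(d6,80), B(d6,58), J(d4,56), E(d4,55), H(d2,46), D(d4,32), G(d5,26), C(d5,18), A(d9,11)
F→slot 3; I→slot 6; B→slot 5; J→slot 4; E→slot 2; H→slot 1; D skipped; G skipped; C skipped; A→slot 9.
7 of 10 scheduled.

7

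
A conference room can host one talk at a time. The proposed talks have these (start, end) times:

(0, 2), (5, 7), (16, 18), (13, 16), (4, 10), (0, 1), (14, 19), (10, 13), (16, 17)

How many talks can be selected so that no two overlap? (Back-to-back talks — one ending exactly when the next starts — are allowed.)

5

Sort by end time and greedily take each interval whose start is ≥ the last chosen end.
Sorted by end: (0,1)  (0,2)  (5,7)  (4,10)  (10,13)  (13,16)  (16,17)  (16,18)  (14,19)
take (0,1); skip (0,2); take (5,7); skip (4,10); take (10,13); take (13,16); take (16,17).
Selected 5 talks.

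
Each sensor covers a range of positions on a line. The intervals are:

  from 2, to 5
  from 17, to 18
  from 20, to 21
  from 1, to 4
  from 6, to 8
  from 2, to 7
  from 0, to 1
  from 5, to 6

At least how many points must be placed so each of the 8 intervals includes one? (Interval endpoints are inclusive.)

Process intervals by earliest right end; each time one isn't hit yet, stab at its right endpoint.
By right end: [0,1]  [1,4]  [2,5]  [5,6]  [2,7]  [6,8]  [17,18]  [20,21]
[0,1] uncovered → point at 1; [2,5] uncovered → point at 5; [6,8] uncovered → point at 8; [17,18] uncovered → point at 18; [20,21] uncovered → point at 21.
Points: 1, 5, 8, 18, 21 (5 total).

5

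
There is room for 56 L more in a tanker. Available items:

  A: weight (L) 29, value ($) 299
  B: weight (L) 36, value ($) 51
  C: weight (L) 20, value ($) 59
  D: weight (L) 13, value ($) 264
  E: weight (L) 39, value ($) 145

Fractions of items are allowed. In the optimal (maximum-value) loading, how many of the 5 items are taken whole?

Sort by value per unit weight and fill in that order.
Ratios (sorted): D 20.31, A 10.31, E 3.72, C 2.95, B 1.42
take D (13 @ 264); take A (29 @ 299); take 14/39 of E → 52.05. Capacity used 56/56.
2 item(s) taken whole; one partial (take 14/39 of E).

2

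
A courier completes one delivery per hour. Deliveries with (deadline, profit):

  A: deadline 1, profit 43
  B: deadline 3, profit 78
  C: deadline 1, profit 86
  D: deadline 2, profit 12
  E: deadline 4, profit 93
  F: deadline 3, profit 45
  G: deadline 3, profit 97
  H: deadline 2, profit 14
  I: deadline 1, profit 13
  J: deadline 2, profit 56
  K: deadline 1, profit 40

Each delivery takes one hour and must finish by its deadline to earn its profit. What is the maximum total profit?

Take jobs in profit order; each goes to the latest open slot no later than its deadline.
By profit: G(d3,97), E(d4,93), C(d1,86), B(d3,78), J(d2,56), F(d3,45), A(d1,43), K(d1,40), H(d2,14), I(d1,13), D(d2,12)
G→slot 3; E→slot 4; C→slot 1; B→slot 2; J skipped; F skipped; A skipped; K skipped; H skipped; I skipped; D skipped.
Profit = 86 + 78 + 97 + 93 = 354

354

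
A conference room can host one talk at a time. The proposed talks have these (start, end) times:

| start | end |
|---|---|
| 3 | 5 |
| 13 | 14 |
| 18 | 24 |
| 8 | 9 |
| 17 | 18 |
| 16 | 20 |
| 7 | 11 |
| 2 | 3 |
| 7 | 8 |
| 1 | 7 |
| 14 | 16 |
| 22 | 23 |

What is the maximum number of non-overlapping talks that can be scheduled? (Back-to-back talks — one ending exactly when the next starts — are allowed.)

Order by finish time; keep every interval that doesn't clash with the previous kept one.
Sorted by end: (2,3)  (3,5)  (1,7)  (7,8)  (8,9)  (7,11)  (13,14)  (14,16)  (17,18)  (16,20)  (22,23)  (18,24)
take (2,3); take (3,5); take (7,8); take (8,9); take (13,14); take (14,16); take (17,18); skip (16,20); take (22,23).
Selected 8 talks.

8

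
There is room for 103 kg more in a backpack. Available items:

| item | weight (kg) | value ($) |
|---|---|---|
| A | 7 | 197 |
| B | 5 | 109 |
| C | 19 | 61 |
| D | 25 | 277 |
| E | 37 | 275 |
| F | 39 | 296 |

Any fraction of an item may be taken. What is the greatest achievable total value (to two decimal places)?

1079.68

Order: A (197/7=28.14) > B (109/5=21.80) > D (277/25=11.08) > F (296/39=7.59) > E (275/37=7.43) > C (61/19=3.21)
Fill: take A (7 @ 197) → take B (5 @ 109) → take D (25 @ 277) → take F (39 @ 296) → take 27/37 of E → 200.68; 103/103 used.
Total value = 1079.68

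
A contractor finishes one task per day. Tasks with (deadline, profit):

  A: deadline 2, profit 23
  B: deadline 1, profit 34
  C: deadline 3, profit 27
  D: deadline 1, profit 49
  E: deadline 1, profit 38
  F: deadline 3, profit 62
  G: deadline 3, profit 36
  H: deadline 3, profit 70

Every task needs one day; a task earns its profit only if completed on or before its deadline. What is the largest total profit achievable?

181

By profit: H(d3,70), F(d3,62), D(d1,49), E(d1,38), G(d3,36), B(d1,34), C(d3,27), A(d2,23)
H→slot 3; F→slot 2; D→slot 1; E skipped; G skipped; B skipped; C skipped; A skipped.
Profit = 49 + 62 + 70 = 181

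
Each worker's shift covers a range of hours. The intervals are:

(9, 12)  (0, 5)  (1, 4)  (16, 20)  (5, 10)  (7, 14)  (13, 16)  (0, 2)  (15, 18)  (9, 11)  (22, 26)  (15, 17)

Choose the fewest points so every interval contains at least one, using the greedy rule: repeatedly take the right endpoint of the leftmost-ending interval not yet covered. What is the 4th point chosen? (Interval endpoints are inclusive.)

26

Process intervals by earliest right end; each time one isn't hit yet, stab at its right endpoint.
Sorted: [0,2] [1,4] [0,5] [5,10] [9,11] [9,12] [7,14] [13,16] [15,17] [15,18] [16,20] [22,26]
{[0,2],[1,4],[0,5]} hit by 2; {[5,10],[9,11],[9,12],[7,14]} hit by 10; {[13,16],[15,17],[15,18],[16,20]} hit by 16; {[22,26]} hit by 26.
Points: 2, 10, 16, 26 (4 total).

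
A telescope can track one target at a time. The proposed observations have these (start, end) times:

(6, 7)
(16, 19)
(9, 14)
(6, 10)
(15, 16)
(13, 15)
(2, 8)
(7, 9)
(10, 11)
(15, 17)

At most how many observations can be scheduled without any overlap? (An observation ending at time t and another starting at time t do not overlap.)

Order by finish time; keep every interval that doesn't clash with the previous kept one.
By end time: (6,7), (2,8), (7,9), (6,10), (10,11), (9,14), (13,15), (15,16), (15,17), (16,19).
Pick (6,7); next start ≥ 7 → (7,9); next start ≥ 9 → (10,11); next start ≥ 11 → (13,15); next start ≥ 15 → (15,16); next start ≥ 16 → (16,19).
Selected 6 observations.

6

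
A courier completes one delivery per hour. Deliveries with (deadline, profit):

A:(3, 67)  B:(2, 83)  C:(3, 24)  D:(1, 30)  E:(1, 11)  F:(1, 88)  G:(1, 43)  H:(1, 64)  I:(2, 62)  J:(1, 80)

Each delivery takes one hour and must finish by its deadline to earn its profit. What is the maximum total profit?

238

By profit: F(d1,88), B(d2,83), J(d1,80), A(d3,67), H(d1,64), I(d2,62), G(d1,43), D(d1,30), C(d3,24), E(d1,11)
F→slot 1; B→slot 2; J skipped; A→slot 3; H skipped; I skipped; G skipped; D skipped; C skipped; E skipped.
Profit = 88 + 83 + 67 = 238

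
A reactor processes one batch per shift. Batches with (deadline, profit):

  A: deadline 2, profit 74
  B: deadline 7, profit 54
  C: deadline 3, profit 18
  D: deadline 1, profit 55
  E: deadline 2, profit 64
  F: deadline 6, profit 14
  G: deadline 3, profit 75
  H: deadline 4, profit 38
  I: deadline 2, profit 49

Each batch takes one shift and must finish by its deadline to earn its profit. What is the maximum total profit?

Profit order: G=75 A=74 E=64 D=55 B=54 I=49 H=38 C=18 F=14
Assign: G→slot 3, A→slot 2, E→slot 1, D skipped, B→slot 7, I skipped, H→slot 4, C skipped, F→slot 6.
Slots: [1:E] [2:A] [3:G] [4:H] [6:F] [7:B]
Profit = 64 + 74 + 75 + 38 + 14 + 54 = 319

319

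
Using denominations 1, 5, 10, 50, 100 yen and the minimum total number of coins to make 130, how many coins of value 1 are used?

130 − 1×100→30 − 3×10→0
Count of 1: 0

0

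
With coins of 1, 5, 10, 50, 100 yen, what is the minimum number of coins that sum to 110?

Use the largest denomination that fits, subtract, and repeat.
110 − 1×100→10 − 1×10→0
Total coins = 1 + 1 = 2

2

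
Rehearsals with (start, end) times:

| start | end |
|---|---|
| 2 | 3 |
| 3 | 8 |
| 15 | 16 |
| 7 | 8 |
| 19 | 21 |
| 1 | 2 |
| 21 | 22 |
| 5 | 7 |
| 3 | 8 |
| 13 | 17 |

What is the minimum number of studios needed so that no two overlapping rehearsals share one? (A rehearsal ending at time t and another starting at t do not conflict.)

3

The answer is the maximum number of intervals overlapping at any instant.
Events (time:±→running): 1:+→1 2:-→0 2:+→1 3:-→0 3:+→1 3:+→2 5:+→3 … peak 3.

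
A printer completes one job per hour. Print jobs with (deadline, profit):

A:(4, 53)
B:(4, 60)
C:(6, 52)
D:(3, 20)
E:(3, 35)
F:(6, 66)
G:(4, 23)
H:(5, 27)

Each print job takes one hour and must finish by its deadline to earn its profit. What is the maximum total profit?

By profit: F(d6,66), B(d4,60), A(d4,53), C(d6,52), E(d3,35), H(d5,27), G(d4,23), D(d3,20)
F→slot 6; B→slot 4; A→slot 3; C→slot 5; E→slot 2; H→slot 1; G skipped; D skipped.
Profit = 27 + 35 + 53 + 60 + 52 + 66 = 293

293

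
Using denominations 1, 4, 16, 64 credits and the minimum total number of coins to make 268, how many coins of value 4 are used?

268 − 4×64→12 − 3×4→0
Count of 4: 3

3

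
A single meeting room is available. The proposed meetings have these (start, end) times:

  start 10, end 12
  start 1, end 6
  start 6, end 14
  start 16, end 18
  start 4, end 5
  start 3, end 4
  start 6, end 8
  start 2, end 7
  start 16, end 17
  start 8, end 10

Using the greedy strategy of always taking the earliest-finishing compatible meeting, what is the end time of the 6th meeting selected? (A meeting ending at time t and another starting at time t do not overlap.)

By end time: (3,4), (4,5), (1,6), (2,7), (6,8), (8,10), (10,12), (6,14), (16,17), (16,18).
Pick (3,4); next start ≥ 4 → (4,5); next start ≥ 5 → (6,8); next start ≥ 8 → (8,10); next start ≥ 10 → (10,12); next start ≥ 12 → (16,17).
Selected: (3,4) (4,5) (6,8) (8,10) (10,12) (16,17)

17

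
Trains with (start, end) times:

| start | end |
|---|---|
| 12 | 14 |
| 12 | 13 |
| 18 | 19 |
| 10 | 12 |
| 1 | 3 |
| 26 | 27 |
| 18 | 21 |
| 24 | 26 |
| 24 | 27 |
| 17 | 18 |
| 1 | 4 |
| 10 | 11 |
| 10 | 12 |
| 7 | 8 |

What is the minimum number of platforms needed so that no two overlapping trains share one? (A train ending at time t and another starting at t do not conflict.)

Events (time:±→running): 1:+→1 1:+→2 3:-→1 4:-→0 7:+→1 8:-→0 10:+→1 10:+→2 10:+→3 … peak 3.

3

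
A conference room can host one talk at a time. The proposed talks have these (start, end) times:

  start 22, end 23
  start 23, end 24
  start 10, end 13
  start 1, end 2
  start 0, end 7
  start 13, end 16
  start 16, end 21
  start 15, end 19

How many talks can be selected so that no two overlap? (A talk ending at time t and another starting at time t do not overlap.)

Order by finish time; keep every interval that doesn't clash with the previous kept one.
Sorted by end: (1,2)  (0,7)  (10,13)  (13,16)  (15,19)  (16,21)  (22,23)  (23,24)
take (1,2); skip (0,7); take (10,13); take (13,16); skip (15,19); take (16,21); take (22,23); take (23,24).
Selected 6 talks.

6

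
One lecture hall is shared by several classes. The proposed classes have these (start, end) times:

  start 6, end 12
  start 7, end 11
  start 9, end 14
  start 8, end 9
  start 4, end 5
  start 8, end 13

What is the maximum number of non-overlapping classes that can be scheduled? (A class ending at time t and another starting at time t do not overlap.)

Greedy by earliest finish: after sorting by end time, pick each interval compatible with the last pick.
Sorted by end: (4,5)  (8,9)  (7,11)  (6,12)  (8,13)  (9,14)
take (4,5); take (8,9); skip (7,11); skip (6,12); take (9,14).
Selected 3 classes.

3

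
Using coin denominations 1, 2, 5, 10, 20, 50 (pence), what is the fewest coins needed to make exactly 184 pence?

Greedy: take as many of the largest coin as possible, then repeat with the remainder.
184 = 3×50 + 1×20 + 1×10 + 2×2
Total coins = 3 + 1 + 1 + 2 = 7

7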